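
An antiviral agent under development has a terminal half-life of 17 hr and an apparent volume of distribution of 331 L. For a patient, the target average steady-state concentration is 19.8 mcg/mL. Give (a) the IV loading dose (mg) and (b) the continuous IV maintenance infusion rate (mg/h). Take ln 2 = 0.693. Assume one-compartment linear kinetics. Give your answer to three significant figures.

(a) 6550 mg; (b) 267 mg/h

LD = Vd × C = 331.0 × 19.8 = 6554 mg
CL = 0.693 × Vd / t½ = 0.693 × 331.0 / 17 = 13.49 L/h
Infusion rate = CL × Css = 13.49 × 19.8 = 267.1 mg/h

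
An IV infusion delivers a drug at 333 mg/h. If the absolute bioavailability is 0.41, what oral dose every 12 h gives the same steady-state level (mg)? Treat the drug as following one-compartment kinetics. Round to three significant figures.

9750 mg

To maintain the same Css, the systemic dosing rate must be unchanged: F·D/τ = infusion rate.
D = rate × τ / F = 333 × 12 / 0.41 = 9746 mg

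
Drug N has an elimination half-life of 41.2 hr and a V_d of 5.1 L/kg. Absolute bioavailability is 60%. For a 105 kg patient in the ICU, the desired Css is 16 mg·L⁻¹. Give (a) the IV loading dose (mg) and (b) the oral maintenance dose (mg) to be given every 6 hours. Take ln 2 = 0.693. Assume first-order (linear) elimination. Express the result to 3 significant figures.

Vd(total) = 105 kg × 5.1 L/kg = 535.5 L
LD = Vd × C = 535.5 × 16 = 8568 mg
CL = 0.693 × Vd / t½ = 0.693 × 535.5 / 41.2 = 9.007 L/h
D = CL × Css × τ / F = 9.007 × 16 × 6 / 0.6 = 1441 mg

(a) 8570 mg; (b) 1440 mg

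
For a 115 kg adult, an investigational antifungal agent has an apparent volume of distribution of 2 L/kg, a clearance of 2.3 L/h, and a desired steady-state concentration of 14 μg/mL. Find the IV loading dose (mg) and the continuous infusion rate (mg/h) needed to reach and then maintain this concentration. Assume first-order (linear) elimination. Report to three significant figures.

(a) 3220 mg; (b) 32.2 mg/h

Vd(total) = 115 kg × 2 L/kg = 230.0 L
Loading dose = Vd × C = 230.0 × 14 = 3220 mg
Maintenance: replace elimination → rate = CL × Css = 2.300 × 14 = 32.20 mg/h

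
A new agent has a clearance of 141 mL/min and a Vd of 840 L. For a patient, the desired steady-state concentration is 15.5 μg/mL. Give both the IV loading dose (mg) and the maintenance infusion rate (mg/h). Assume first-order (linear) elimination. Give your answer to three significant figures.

(a) 13000 mg; (b) 131 mg/h

Loading dose = Vd × C = 840.0 × 15.5 = 13020 mg
CL = 141 mL/min = 141 × 0.06 = 8.460 L/h
Maintenance: replace elimination → rate = CL × Css = 8.460 × 15.5 = 131.1 mg/h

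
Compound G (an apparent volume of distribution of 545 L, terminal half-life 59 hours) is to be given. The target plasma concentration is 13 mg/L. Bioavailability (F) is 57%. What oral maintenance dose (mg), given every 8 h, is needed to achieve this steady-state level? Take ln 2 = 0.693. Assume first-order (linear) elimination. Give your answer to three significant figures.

1170 mg

CL = 0.693 × Vd / t½ = 0.693 × 545.0 / 59 = 6.401 L/h
D = CL × Css × τ / F = 6.401 × 13 × 8 / 0.57 = 1168 mg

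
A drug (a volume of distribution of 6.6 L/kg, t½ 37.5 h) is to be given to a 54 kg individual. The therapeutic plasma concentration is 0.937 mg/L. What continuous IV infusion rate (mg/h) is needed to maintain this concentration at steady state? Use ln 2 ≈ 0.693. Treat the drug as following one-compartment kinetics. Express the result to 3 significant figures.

6.17 mg/h

Total Vd = 6.6 × 54 = 356.4 L
CL = 0.693 × Vd / t½ = 0.693 × 356.4 / 37.5 = 6.586 L/h
Infusion rate = CL × Css = 6.586 × 0.937 = 6.171 mg/h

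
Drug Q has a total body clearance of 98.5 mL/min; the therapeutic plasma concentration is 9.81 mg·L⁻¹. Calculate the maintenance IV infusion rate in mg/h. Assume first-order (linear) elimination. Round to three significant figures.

58.0 mg/h

CL = 98.5 mL/min = 98.5 × 0.06 = 5.910 L/h
At steady state, infusion rate equals elimination rate: rate in = CL × Css.
Infusion rate = CL · Css = 5.910 L/h × 9.81 mg/L = 57.98 mg/h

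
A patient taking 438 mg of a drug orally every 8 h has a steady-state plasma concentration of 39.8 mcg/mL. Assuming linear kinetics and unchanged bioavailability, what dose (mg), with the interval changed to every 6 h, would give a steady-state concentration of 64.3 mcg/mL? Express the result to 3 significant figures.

531 mg

For first-order elimination, Css ∝ F·D/(CL·τ); F and CL are unchanged, so Css ∝ D/τ.
D₂ = D₁ × (Css,target / Css,current) × (τ₂/τ₁) = 438 × (64.3/39.8) × (6/8) = 530.7 mg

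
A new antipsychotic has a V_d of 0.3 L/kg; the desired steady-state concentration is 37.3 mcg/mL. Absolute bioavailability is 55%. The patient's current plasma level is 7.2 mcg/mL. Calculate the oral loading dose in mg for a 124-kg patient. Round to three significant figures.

Vd(total) = 124 kg × 0.3 L/kg = 37.20 L
The loading dose fills Vd to the target concentration.
Concentration deficit ΔC = 37.3 − 7.2 = 30.10 mg/L
LD = Vd × ΔC / F = 37.20 × 30.10 / 0.55 = 2036 mg

2040 mg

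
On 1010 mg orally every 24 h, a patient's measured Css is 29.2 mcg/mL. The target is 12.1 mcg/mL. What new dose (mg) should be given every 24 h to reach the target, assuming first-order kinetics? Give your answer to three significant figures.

419 mg

For first-order elimination, Css ∝ F·D/(CL·τ); F and CL are unchanged, so Css ∝ D/τ.
D₂ = D₁ × (Css,target / Css,current) = 1010 × 12.1/29.2 = 418.5 mg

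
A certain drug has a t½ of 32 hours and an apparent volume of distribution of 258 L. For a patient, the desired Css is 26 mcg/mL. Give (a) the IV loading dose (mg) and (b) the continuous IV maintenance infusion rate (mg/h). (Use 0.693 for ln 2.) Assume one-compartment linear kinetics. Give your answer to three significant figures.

(a) 6710 mg; (b) 145 mg/h

LD = Vd × C = 258.0 × 26 = 6708 mg
CL = 0.693 × Vd / t½ = 0.693 × 258.0 / 32 = 5.587 L/h
Infusion rate = CL × Css = 5.587 × 26 = 145.3 mg/h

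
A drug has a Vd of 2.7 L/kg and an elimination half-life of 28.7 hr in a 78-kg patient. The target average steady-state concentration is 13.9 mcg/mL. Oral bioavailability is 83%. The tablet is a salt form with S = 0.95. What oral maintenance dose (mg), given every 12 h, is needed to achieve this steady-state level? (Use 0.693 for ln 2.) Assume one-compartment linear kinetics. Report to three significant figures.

Total Vd = 2.7 × 78 = 210.6 L
CL = ln 2 · Vd / t½ = 0.693 × 210.6 / 28.7 = 5.085 L/h
D = CL × Css × τ / F / S = 5.085 × 13.9 × 12 / 0.83 / 0.95 = 1076 mg

1080 mg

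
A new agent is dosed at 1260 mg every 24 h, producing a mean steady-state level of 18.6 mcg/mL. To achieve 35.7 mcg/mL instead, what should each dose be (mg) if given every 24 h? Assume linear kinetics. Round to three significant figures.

For first-order elimination, Css ∝ F·D/(CL·τ); F and CL are unchanged, so Css ∝ D/τ.
D₂ = D₁ × (Css,target / Css,current) = 1260 × 35.7/18.6 = 2418 mg

2420 mg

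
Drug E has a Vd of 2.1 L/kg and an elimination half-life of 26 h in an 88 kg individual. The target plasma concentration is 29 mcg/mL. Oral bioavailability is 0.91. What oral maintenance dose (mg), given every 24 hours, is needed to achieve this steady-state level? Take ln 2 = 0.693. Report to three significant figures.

3770 mg

Vd(total) = 88 kg × 2.1 L/kg = 184.8 L
k = 0.693/26 = 0.02665 h⁻¹, so CL = k·Vd = 0.02665 × 184.8 = 4.925 L/h
D = CL × Css × τ / F = 4.925 × 29 × 24 / 0.91 = 3767 mg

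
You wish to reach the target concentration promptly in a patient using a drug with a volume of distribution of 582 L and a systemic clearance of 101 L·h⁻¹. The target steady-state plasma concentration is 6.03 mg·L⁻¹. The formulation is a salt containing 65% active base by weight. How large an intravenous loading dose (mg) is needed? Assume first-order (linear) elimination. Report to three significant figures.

LD is governed by Vd — clearance does not enter the loading-dose calculation.
LD = Vd × C / S = 582.0 × 6.030 / 0.65 = 5399 mg

5400 mg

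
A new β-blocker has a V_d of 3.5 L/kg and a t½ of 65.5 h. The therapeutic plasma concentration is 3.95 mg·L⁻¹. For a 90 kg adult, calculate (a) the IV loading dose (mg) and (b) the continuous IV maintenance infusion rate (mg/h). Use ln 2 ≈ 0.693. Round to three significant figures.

Vd = 3.5 L/kg × 90 kg = 315.0 L
LD = Vd × C = 315.0 × 3.95 = 1244 mg
CL = 0.693 × Vd / t½ = 0.693 × 315.0 / 65.5 = 3.333 L/h
Infusion rate = CL × Css = 3.333 × 3.95 = 13.17 mg/h

(a) 1240 mg; (b) 13.2 mg/h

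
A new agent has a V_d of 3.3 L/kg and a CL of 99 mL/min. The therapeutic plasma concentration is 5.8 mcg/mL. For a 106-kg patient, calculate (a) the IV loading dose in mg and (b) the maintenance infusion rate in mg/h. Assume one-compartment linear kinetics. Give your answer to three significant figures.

Total Vd = 3.3 × 106 = 349.8 L
Loading: fill Vd to C_target → 349.8 L × 5.8 mg/L = 2029 mg
Convert clearance: 99 mL/min × 60 min/h ÷ 1000 mL/L = 5.940 L/h
Maintenance infusion rate = CL × Css = 5.940 × 5.8 = 34.45 mg/h

(a) 2030 mg; (b) 34.5 mg/h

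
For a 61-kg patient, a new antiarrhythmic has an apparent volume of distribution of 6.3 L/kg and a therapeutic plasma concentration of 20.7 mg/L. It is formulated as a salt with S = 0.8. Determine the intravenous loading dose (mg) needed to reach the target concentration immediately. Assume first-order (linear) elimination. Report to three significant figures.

Vd = 6.3 L/kg × 61 kg = 384.3 L
The loading dose fills Vd to the target concentration.
LD = Vd × C / S = 384.3 × 20.70 / 0.8 = 9944 mg

9940 mg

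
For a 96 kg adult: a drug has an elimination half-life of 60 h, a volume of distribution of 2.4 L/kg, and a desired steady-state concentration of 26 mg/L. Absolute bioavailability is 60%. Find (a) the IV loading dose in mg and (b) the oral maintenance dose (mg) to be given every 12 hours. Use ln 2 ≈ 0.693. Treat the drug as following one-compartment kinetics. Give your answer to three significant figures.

(a) 5990 mg; (b) 1380 mg

Vd(total) = 96 kg × 2.4 L/kg = 230.4 L
LD = Vd × C = 230.4 × 26 = 5990 mg
CL = 0.693 × Vd / t½ = 0.693 × 230.4 / 60 = 2.661 L/h
D = CL × Css × τ / F = 2.661 × 26 × 12 / 0.6 = 1384 mg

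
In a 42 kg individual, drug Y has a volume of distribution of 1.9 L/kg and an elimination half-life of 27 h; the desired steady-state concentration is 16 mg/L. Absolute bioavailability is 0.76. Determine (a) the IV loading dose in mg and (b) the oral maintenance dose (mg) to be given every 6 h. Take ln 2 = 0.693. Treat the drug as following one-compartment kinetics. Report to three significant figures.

Total Vd = 1.9 × 42 = 79.80 L
LD = Vd × C = 79.80 × 16 = 1277 mg
CL = 0.693 × Vd / t½ = 0.693 × 79.80 / 27 = 2.048 L/h
D = CL × Css × τ / F = 2.048 × 16 × 6 / 0.76 = 258.7 mg

(a) 1280 mg; (b) 259 mg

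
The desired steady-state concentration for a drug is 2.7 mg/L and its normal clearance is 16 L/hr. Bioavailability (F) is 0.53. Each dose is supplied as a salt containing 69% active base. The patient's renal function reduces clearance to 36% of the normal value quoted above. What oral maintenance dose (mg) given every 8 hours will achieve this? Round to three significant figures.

Patient clearance = 0.36 × 16.00 = 5.760 L/h
D = CL × Css × τ / F / S = 5.760 × 2.7 × 8 / 0.53 / 0.69 = 340.2 mg

340 mg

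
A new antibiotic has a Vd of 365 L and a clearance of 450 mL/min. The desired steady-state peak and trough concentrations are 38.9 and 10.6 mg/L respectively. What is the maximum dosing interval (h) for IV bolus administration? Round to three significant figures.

17.6 h

Convert clearance: 450 mL/min × 60 min/h ÷ 1000 mL/L = 27.00 L/h
k = CL / Vd = 27.00 / 365.0 = 0.07397 h⁻¹
Between IV bolus doses, concentration decays as C = C₀·e^(−kτ), so C_peak/C_trough = e^(kτ).
τ_max = ln(C_peak/C_trough) / k = ln(38.9/10.6) / 0.07397 = 1.300 / 0.07397 = 17.57 h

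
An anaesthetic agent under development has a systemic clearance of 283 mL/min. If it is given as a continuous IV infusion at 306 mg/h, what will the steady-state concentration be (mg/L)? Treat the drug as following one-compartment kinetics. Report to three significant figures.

CL = 283 mL/min = 283 × 0.06 = 16.98 L/h
Css = rate / CL = 306 / 16.98 = 18.02 mg/L

18.0 mg/L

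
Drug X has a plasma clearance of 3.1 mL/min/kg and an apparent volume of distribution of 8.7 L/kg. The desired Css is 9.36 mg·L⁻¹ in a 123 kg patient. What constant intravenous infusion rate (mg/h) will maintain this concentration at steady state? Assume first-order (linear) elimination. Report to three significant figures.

CL = 3.1 mL/min/kg × 123 kg = 381.3 mL/min = 381.3 × 60/1000 = 22.88 L/h
Infusion rate = CL · Css = 22.88 L/h × 9.36 mg/L = 214.2 mg/h

214 mg/h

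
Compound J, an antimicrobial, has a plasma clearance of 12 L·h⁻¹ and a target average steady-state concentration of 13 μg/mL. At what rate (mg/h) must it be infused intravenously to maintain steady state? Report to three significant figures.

Rate = CL × Css = 12.00 × 13 = 156.0 mg/h

156 mg/h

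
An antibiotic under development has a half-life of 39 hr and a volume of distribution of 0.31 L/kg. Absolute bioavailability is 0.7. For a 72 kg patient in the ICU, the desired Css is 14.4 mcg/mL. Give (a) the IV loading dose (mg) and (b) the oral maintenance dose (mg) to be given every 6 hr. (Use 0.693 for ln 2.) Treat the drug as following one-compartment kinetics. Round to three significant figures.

(a) 321 mg; (b) 49.0 mg

Vd = 0.31 L/kg × 72 kg = 22.32 L
LD = Vd × C = 22.32 × 14.4 = 321.4 mg
CL = 0.693 × Vd / t½ = 0.693 × 22.32 / 39 = 0.3966 L/h
D = CL × Css × τ / F = 0.3966 × 14.4 × 6 / 0.7 = 48.95 mg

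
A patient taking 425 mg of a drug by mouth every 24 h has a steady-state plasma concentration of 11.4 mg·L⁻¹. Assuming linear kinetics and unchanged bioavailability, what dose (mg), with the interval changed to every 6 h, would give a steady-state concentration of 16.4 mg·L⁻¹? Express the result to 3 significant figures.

153 mg

With linear kinetics, Css is proportional to dose rate (D/τ) at fixed clearance.
D₂ = D₁ × (Css,target / Css,current) × (τ₂/τ₁) = 425 × (16.4/11.4) × (6/24) = 152.9 mg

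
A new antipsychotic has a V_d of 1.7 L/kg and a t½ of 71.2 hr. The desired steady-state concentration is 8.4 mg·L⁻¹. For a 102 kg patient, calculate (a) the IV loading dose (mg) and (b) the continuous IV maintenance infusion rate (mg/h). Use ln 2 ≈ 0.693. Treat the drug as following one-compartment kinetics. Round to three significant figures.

(a) 1460 mg; (b) 14.2 mg/h

Vd = 1.7 L/kg × 102 kg = 173.4 L
LD = Vd × C = 173.4 × 8.4 = 1457 mg
CL = 0.693 × Vd / t½ = 0.693 × 173.4 / 71.2 = 1.688 L/h
Infusion rate = CL × Css = 1.688 × 8.4 = 14.18 mg/h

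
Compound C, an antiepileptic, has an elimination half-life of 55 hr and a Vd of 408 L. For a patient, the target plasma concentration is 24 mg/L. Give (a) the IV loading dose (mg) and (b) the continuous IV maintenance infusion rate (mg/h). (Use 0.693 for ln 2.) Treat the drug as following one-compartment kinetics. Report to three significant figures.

LD = Vd × C = 408.0 × 24 = 9792 mg
CL = 0.693 × Vd / t½ = 0.693 × 408.0 / 55 = 5.141 L/h
Infusion rate = CL × Css = 5.141 × 24 = 123.4 mg/h

(a) 9790 mg; (b) 123 mg/h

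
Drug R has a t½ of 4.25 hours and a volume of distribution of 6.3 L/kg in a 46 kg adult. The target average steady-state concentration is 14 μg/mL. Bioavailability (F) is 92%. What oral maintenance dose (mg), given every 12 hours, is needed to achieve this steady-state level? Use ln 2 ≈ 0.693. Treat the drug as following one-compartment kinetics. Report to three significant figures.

8630 mg

Vd = 6.3 L/kg × 46 kg = 289.8 L
k = 0.693/4.25 = 0.1631 h⁻¹, so CL = k·Vd = 0.1631 × 289.8 = 47.27 L/h
D = CL × Css × τ / F = 47.27 × 14 × 12 / 0.92 = 8632 mg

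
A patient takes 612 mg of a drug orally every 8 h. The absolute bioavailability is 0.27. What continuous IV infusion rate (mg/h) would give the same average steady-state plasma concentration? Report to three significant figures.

Equivalent systemic input: infusion rate = F·D/τ.
Rate = 0.27 × 612 / 8 = 20.66 mg/h

20.7 mg/h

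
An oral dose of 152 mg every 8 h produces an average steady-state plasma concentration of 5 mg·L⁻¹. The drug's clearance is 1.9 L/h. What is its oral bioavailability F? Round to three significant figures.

F·D/τ = CL·Css at steady state → F = CL·Css·τ / D.
F = 1.9 × 5 × 8 / 152 = 0.500

0.500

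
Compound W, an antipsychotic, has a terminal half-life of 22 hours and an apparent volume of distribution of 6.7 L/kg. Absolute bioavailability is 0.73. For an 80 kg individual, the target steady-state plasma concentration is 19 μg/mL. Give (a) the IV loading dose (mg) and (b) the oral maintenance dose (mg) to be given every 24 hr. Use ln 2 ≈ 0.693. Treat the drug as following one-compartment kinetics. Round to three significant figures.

(a) 10200 mg; (b) 10500 mg

Vd = 6.7 L/kg × 80 kg = 536.0 L
LD = Vd × C = 536.0 × 19 = 10180 mg
CL = 0.693 × Vd / t½ = 0.693 × 536.0 / 22 = 16.88 L/h
D = CL × Css × τ / F = 16.88 × 19 × 24 / 0.73 = 10540 mg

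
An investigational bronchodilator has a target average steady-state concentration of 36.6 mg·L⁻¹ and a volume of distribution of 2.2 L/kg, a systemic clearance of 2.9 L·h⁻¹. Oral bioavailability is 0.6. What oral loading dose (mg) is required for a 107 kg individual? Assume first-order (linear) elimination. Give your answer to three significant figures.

Total Vd = 2.2 × 107 = 235.4 L
The loading dose fills Vd to the target concentration; clearance is irrelevant here.
LD = Vd × C / F = 235.4 × 36.60 / 0.6 = 14360 mg

14400 mg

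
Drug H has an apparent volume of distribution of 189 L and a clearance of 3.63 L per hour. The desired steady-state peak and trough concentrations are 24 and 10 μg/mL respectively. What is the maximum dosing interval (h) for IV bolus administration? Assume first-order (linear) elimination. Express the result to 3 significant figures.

45.6 h

k = CL / Vd = 3.630 / 189.0 = 0.01921 h⁻¹
Between IV bolus doses, concentration decays as C = C₀·e^(−kτ), so C_peak/C_trough = e^(kτ).
τ_max = ln(C_peak/C_trough) / k = ln(24/10) / 0.01921 = 0.8755 / 0.01921 = 45.58 h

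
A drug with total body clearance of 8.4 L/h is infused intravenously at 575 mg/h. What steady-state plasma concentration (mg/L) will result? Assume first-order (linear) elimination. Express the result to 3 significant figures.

68.5 mg/L

Css = rate / CL = 575 / 8.400 = 68.45 mg/L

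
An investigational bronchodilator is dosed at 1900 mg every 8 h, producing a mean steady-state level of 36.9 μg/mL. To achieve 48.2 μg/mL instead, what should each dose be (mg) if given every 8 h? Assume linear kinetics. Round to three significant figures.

For first-order elimination, Css ∝ F·D/(CL·τ); F and CL are unchanged, so Css ∝ D/τ.
D₂ = D₁ × (Css,target / Css,current) = 1900 × 48.2/36.9 = 2482 mg

2480 mg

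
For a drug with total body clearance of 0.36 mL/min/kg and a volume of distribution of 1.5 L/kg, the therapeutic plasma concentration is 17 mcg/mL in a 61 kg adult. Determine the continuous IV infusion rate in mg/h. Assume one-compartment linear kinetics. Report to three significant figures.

CL = 0.36 mL/min/kg × 61 kg = 21.96 mL/min = 21.96 × 60/1000 = 1.318 L/h
At steady state, infusion rate equals elimination rate: rate in = CL × Css.
Infusion rate = CL · Css = 1.318 L/h × 17 mg/L = 22.41 mg/h

22.4 mg/h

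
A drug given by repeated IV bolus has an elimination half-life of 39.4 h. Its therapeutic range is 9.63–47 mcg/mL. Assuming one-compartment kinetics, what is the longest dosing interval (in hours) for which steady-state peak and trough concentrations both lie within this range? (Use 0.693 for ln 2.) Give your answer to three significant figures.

k = 0.693 / t½ = 0.693 / 39.4 = 0.01759 h⁻¹
Between IV bolus doses, concentration decays as C = C₀·e^(−kτ), so C_peak/C_trough = e^(kτ).
τ_max = ln(C_peak/C_trough) / k = ln(47/9.63) / 0.01759 = 1.585 / 0.01759 = 90.11 h

90.1 h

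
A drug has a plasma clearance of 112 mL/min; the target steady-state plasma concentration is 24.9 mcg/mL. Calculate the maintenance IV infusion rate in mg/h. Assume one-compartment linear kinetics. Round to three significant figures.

167 mg/h

Convert clearance: 112 mL/min × 60 min/h ÷ 1000 mL/L = 6.720 L/h
Infusion rate = CL · Css = 6.720 L/h × 24.9 mg/L = 167.3 mg/h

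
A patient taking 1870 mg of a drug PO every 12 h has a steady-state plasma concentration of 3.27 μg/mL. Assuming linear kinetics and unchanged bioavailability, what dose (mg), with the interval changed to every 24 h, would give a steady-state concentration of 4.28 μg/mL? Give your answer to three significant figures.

For first-order elimination, Css ∝ F·D/(CL·τ); F and CL are unchanged, so Css ∝ D/τ.
D₂ = D₁ × (Css,target / Css,current) × (τ₂/τ₁) = 1870 × (4.28/3.27) × (24/12) = 4895 mg

4900 mg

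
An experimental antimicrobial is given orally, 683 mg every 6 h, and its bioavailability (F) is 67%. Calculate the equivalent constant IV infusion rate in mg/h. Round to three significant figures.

76.3 mg/h

Equivalent systemic input: infusion rate = F·D/τ.
Rate = 0.67 × 683 / 6 = 76.27 mg/h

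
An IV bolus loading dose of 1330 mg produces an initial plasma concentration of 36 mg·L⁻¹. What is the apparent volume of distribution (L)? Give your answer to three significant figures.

Immediately after an IV bolus, C₀ = Dose / Vd, so Vd = Dose / C₀.
Vd = 1330 / 36 = 36.94 L

36.9 L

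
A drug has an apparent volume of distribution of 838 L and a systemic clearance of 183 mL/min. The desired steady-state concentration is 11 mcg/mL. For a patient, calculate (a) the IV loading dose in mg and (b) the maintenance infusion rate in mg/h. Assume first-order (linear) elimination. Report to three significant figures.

Loading: fill Vd to C_target → 838.0 L × 11 mg/L = 9218 mg
Convert clearance: 183 mL/min × 60 min/h ÷ 1000 mL/L = 10.98 L/h
Maintenance: replace elimination → rate = CL × Css = 10.98 × 11 = 120.8 mg/h

(a) 9220 mg; (b) 121 mg/h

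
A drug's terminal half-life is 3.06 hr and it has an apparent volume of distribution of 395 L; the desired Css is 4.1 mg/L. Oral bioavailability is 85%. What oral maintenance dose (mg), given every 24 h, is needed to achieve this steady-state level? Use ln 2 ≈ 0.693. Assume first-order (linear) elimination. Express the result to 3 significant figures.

CL = 0.693 × Vd / t½ = 0.693 × 395.0 / 3.06 = 89.46 L/h
D = CL × Css × τ / F = 89.46 × 4.1 × 24 / 0.85 = 10360 mg

10400 mg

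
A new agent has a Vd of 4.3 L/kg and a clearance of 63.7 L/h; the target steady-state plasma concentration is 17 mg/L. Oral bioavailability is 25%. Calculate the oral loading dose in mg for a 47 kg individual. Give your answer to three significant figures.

13700 mg

Vd = 4.3 L/kg × 47 kg = 202.1 L
LD = Vd × C / F = 202.1 × 17.00 / 0.25 = 13740 mg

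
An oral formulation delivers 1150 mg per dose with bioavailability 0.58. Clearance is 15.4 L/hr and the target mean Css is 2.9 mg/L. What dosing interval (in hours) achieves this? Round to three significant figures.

14.9 h

F·D/τ = CL·Css → τ = F·D / (CL·Css).
τ = 0.58 × 1150 / (15.4 × 2.9) = 14.94 h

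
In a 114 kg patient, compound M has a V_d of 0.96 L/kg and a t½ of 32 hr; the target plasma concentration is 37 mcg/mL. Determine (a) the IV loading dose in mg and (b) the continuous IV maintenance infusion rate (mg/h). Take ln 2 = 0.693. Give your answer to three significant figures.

Vd(total) = 114 kg × 0.96 L/kg = 109.4 L
LD = Vd × C = 109.4 × 37 = 4048 mg
CL = 0.693 × Vd / t½ = 0.693 × 109.4 / 32 = 2.369 L/h
Infusion rate = CL × Css = 2.369 × 37 = 87.65 mg/h

(a) 4050 mg; (b) 87.7 mg/h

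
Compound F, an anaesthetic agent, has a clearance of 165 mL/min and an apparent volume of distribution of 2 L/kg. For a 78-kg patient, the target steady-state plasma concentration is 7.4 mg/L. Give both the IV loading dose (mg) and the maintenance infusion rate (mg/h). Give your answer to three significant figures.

(a) 1150 mg; (b) 73.3 mg/h

Vd(total) = 78 kg × 2 L/kg = 156.0 L
Loading: fill Vd to C_target → 156.0 L × 7.4 mg/L = 1154 mg
CL = 165 mL/min × 60/1000 = 9.900 L/h
Infusion rate = 9.900 L/h × 7.4 mg/L = 73.26 mg/h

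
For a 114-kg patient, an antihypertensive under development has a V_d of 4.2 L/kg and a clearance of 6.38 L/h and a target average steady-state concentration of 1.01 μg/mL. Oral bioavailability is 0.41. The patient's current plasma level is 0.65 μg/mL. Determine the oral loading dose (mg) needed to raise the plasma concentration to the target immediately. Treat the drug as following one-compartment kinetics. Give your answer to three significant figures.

Vd(total) = 114 kg × 4.2 L/kg = 478.8 L
Concentration deficit ΔC = 1.01 − 0.65 = 0.3600 mg/L
LD = Vd × ΔC / F = 478.8 × 0.3600 / 0.41 = 420.4 mg

420 mg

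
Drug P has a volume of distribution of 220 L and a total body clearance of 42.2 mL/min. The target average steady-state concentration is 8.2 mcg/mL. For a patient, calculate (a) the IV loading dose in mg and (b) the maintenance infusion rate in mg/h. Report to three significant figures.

(a) 1800 mg; (b) 20.8 mg/h

LD = Vd · C_target = 220.0 × 8.2 = 1804 mg
CL = 42.2 mL/min × 60/1000 = 2.532 L/h
Infusion rate = 2.532 L/h × 8.2 mg/L = 20.76 mg/h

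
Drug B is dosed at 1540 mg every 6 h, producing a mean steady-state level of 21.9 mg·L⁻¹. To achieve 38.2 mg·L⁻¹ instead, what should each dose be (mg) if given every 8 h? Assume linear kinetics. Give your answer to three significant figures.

For first-order elimination, Css ∝ F·D/(CL·τ); F and CL are unchanged, so Css ∝ D/τ.
D₂ = D₁ × (Css,target / Css,current) × (τ₂/τ₁) = 1540 × (38.2/21.9) × (8/6) = 3582 mg

3580 mg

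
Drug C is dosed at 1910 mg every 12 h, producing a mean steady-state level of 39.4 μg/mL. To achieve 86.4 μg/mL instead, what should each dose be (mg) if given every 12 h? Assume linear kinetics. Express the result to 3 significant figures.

4190 mg

For first-order elimination, Css ∝ F·D/(CL·τ); F and CL are unchanged, so Css ∝ D/τ.
D₂ = D₁ × (Css,target / Css,current) = 1910 × 86.4/39.4 = 4188 mg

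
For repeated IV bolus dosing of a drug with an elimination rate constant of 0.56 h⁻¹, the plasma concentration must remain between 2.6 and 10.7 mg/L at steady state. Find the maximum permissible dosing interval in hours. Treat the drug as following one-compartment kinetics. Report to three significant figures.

Between IV bolus doses, concentration decays as C = C₀·e^(−kτ), so C_peak/C_trough = e^(kτ).
τ_max = ln(C_peak/C_trough) / k = ln(10.7/2.6) / 0.5600 = 1.415 / 0.5600 = 2.527 h

2.53 h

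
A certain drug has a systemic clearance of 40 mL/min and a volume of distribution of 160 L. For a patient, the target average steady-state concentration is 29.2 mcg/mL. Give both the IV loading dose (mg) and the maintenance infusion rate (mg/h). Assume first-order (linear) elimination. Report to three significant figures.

(a) 4670 mg; (b) 70.1 mg/h

Loading dose = Vd × C = 160.0 × 29.2 = 4672 mg
CL = 40 mL/min = 40 × 0.06 = 2.400 L/h
Maintenance infusion rate = CL × Css = 2.400 × 29.2 = 70.08 mg/h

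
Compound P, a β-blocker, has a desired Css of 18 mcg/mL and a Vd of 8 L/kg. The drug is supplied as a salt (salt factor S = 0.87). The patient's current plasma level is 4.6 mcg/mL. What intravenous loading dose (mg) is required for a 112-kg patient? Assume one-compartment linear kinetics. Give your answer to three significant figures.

13800 mg

Vd = 8 L/kg × 112 kg = 896.0 L
The loading dose fills Vd to the target concentration.
Concentration deficit ΔC = 18 − 4.6 = 13.40 mg/L
LD = Vd × ΔC / S = 896.0 × 13.40 / 0.87 = 13800 mg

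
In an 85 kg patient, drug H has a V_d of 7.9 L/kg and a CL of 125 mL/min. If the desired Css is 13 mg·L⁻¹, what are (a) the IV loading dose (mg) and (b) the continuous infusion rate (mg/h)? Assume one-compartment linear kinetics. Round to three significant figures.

(a) 8730 mg; (b) 97.5 mg/h

Vd = 7.9 L/kg × 85 kg = 671.5 L
Loading dose = Vd × C = 671.5 × 13 = 8730 mg
CL = 125 mL/min = 125 × 0.06 = 7.500 L/h
Maintenance infusion rate = CL × Css = 7.500 × 13 = 97.50 mg/h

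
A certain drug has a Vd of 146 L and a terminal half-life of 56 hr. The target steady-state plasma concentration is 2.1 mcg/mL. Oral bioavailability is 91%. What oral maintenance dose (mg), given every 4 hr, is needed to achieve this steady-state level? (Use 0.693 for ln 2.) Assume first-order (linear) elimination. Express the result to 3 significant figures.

16.7 mg

CL = ln 2 · Vd / t½ = 0.693 × 146.0 / 56 = 1.807 L/h
D = CL × Css × τ / F = 1.807 × 2.1 × 4 / 0.91 = 16.68 mg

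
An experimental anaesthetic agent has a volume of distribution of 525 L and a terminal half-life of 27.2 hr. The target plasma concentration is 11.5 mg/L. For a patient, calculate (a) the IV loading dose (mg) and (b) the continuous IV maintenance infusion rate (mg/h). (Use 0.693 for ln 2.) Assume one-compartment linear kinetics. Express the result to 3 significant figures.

(a) 6040 mg; (b) 154 mg/h

LD = Vd × C = 525.0 × 11.5 = 6038 mg
CL = 0.693 × Vd / t½ = 0.693 × 525.0 / 27.2 = 13.38 L/h
Infusion rate = CL × Css = 13.38 × 11.5 = 153.9 mg/h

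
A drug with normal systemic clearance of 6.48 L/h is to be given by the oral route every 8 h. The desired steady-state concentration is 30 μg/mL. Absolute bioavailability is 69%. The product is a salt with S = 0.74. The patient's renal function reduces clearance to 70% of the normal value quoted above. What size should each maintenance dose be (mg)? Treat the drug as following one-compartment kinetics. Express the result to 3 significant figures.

2130 mg

Patient clearance = 0.7 × 6.480 = 4.536 L/h
D = CL × Css × τ / F / S = 4.536 × 30 × 8 / 0.69 / 0.74 = 2132 mg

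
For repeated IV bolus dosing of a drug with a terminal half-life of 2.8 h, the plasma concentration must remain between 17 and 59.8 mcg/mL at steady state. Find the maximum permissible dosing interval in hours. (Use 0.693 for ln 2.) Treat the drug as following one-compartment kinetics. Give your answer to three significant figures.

k = 0.693 / t½ = 0.693 / 2.8 = 0.2475 h⁻¹
Between IV bolus doses, concentration decays as C = C₀·e^(−kτ), so C_peak/C_trough = e^(kτ).
τ_max = ln(C_peak/C_trough) / k = ln(59.8/17) / 0.2475 = 1.258 / 0.2475 = 5.083 h

5.08 h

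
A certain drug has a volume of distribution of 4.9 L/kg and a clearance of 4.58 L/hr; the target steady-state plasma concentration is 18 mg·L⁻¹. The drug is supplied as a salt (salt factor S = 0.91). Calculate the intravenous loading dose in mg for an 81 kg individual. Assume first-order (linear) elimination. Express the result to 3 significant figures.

7850 mg

Vd(total) = 81 kg × 4.9 L/kg = 396.9 L
LD = Vd × C / S = 396.9 × 18.00 / 0.91 = 7851 mg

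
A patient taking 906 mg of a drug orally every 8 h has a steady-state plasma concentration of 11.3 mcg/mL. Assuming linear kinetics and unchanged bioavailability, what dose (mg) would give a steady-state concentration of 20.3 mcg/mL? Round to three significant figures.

1630 mg

For first-order elimination, Css ∝ F·D/(CL·τ); F and CL are unchanged, so Css ∝ D/τ.
D₂ = D₁ × (Css,target / Css,current) = 906 × 20.3/11.3 = 1628 mg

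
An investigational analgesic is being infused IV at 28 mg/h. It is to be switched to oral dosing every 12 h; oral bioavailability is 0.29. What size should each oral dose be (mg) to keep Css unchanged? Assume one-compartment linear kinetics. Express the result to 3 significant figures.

To maintain the same Css, the systemic dosing rate must be unchanged: F·D/τ = infusion rate.
D = rate × τ / F = 28 × 12 / 0.29 = 1159 mg

1160 mg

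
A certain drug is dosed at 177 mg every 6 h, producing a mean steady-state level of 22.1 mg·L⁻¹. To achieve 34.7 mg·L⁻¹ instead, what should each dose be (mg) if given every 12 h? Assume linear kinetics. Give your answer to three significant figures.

556 mg

With linear kinetics, Css is proportional to dose rate (D/τ) at fixed clearance.
D₂ = D₁ × (Css,target / Css,current) × (τ₂/τ₁) = 177 × (34.7/22.1) × (12/6) = 555.8 mg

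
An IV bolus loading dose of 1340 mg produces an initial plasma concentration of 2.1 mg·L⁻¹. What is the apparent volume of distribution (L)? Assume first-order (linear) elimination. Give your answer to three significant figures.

638 L

Immediately after an IV bolus, C₀ = Dose / Vd, so Vd = Dose / C₀.
Vd = 1340 / 2.1 = 638.1 L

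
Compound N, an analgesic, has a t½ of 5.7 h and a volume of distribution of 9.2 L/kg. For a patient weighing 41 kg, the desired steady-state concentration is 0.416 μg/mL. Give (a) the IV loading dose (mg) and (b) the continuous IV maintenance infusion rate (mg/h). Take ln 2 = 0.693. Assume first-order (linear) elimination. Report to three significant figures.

(a) 157 mg; (b) 19.1 mg/h

Total Vd = 9.2 × 41 = 377.2 L
LD = Vd × C = 377.2 × 0.416 = 156.9 mg
CL = 0.693 × Vd / t½ = 0.693 × 377.2 / 5.7 = 45.86 L/h
Infusion rate = CL × Css = 45.86 × 0.416 = 19.08 mg/h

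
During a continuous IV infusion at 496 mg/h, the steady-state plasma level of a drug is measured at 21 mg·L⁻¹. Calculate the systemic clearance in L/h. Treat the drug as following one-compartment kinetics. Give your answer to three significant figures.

At steady state, infusion rate = CL × Css, so CL = rate / Css.
CL = 496 / 21 = 23.62 L/h

23.6 L/h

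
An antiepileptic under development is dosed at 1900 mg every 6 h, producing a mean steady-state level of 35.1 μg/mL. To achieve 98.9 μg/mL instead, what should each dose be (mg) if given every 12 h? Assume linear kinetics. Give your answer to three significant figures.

With linear kinetics, Css is proportional to dose rate (D/τ) at fixed clearance.
D₂ = D₁ × (Css,target / Css,current) × (τ₂/τ₁) = 1900 × (98.9/35.1) × (12/6) = 10710 mg

10700 mg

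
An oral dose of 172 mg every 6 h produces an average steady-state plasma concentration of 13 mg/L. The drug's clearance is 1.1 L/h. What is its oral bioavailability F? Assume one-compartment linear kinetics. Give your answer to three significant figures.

0.499

F·D/τ = CL·Css at steady state → F = CL·Css·τ / D.
F = 1.1 × 13 × 6 / 172 = 0.499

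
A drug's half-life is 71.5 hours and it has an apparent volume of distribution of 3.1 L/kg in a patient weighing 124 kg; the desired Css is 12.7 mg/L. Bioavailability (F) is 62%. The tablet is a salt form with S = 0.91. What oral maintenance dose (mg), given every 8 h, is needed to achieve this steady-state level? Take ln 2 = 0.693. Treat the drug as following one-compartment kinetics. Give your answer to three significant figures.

Vd(total) = 124 kg × 3.1 L/kg = 384.4 L
CL = ln 2 · Vd / t½ = 0.693 × 384.4 / 71.5 = 3.726 L/h
D = CL × Css × τ / F / S = 3.726 × 12.7 × 8 / 0.62 / 0.91 = 671.0 mg

671 mg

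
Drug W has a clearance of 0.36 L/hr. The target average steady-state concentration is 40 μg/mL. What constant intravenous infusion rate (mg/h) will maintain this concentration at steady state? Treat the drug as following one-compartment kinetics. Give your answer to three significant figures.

14.4 mg/h

R₀ = 0.3600 × 40 = 14.40 mg/h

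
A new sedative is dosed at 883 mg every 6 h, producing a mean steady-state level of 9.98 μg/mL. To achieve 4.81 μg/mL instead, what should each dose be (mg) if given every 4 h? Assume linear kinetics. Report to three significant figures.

284 mg

With linear kinetics, Css is proportional to dose rate (D/τ) at fixed clearance.
D₂ = D₁ × (Css,target / Css,current) × (τ₂/τ₁) = 883 × (4.81/9.98) × (4/6) = 283.7 mg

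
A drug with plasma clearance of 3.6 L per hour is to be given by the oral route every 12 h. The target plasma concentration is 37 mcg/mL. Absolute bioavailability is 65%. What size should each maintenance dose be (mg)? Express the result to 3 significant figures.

D = CL × Css × τ / F = 3.600 × 37 × 12 / 0.65 = 2459 mg

2460 mg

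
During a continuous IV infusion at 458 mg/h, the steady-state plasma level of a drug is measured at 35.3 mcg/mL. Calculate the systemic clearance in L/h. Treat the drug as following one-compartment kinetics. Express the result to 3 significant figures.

At steady state, infusion rate = CL × Css, so CL = rate / Css.
CL = 458 / 35.3 = 12.97 L/h

13.0 L/h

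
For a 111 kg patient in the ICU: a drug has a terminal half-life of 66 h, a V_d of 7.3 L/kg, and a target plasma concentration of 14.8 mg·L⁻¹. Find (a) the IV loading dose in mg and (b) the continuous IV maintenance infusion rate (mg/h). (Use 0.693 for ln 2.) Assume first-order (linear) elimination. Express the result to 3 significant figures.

Total Vd = 7.3 × 111 = 810.3 L
LD = Vd × C = 810.3 × 14.8 = 11990 mg
CL = 0.693 × Vd / t½ = 0.693 × 810.3 / 66 = 8.508 L/h
Infusion rate = CL × Css = 8.508 × 14.8 = 125.9 mg/h

(a) 12000 mg; (b) 126 mg/h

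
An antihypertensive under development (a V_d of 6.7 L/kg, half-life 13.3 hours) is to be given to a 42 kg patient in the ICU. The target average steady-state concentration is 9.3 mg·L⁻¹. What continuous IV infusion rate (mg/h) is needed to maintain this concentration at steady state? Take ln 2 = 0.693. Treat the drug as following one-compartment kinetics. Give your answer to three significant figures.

136 mg/h

Vd(total) = 42 kg × 6.7 L/kg = 281.4 L
CL = 0.693 × Vd / t½ = 0.693 × 281.4 / 13.3 = 14.66 L/h
Infusion rate = CL × Css = 14.66 × 9.3 = 136.3 mg/h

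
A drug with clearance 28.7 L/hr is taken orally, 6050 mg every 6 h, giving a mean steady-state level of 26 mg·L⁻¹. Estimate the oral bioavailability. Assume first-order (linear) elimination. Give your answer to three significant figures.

F·D/τ = CL·Css at steady state → F = CL·Css·τ / D.
F = 28.7 × 26 × 6 / 6050 = 0.740

0.740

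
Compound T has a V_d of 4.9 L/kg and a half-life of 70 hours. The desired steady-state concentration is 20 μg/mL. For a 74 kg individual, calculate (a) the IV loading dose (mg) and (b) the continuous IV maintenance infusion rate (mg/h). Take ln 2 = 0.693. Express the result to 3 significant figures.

(a) 7250 mg; (b) 71.8 mg/h

Total Vd = 4.9 × 74 = 362.6 L
LD = Vd × C = 362.6 × 20 = 7252 mg
CL = 0.693 × Vd / t½ = 0.693 × 362.6 / 70 = 3.590 L/h
Infusion rate = CL × Css = 3.590 × 20 = 71.80 mg/h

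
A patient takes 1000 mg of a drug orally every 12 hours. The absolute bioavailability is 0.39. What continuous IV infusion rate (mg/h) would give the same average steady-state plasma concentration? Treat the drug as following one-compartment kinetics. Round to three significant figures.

Equivalent systemic input: infusion rate = F·D/τ.
Rate = 0.39 × 1000 / 12 = 32.50 mg/h

32.5 mg/h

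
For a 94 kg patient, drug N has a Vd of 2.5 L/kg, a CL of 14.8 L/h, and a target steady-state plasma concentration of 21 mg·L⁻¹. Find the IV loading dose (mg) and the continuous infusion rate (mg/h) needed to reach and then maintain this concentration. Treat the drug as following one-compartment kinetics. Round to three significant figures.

(a) 4940 mg; (b) 311 mg/h

Vd(total) = 94 kg × 2.5 L/kg = 235.0 L
Loading dose = Vd × C = 235.0 × 21 = 4935 mg
Maintenance infusion rate = CL × Css = 14.80 × 21 = 310.8 mg/h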